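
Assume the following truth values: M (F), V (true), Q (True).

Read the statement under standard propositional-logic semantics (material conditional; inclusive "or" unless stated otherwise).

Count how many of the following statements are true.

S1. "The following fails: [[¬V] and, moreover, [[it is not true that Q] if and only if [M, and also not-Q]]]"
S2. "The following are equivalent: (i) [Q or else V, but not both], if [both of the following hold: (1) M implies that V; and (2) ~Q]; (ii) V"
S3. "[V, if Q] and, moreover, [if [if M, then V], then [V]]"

S1: Parsed as ~(~V & (~Q <-> (M & ~Q)))

~V = ~T = F
~Q = ~T = F
~Q = ~T = F
M & ~Q = F & F = F
~Q <-> (M & ~Q) = F <-> F = T
~V & (~Q <-> (M & ~Q)) = F & T = F
~(~V & (~Q <-> (M & ~Q))) = ~F = T
So S1 is true.

S2: This is (((M -> V) & ~Q) -> (Q xor V)) <-> V.

M -> V = F -> T = T
~Q = ~T = F
(M -> V) & ~Q = T & F = F
Q xor V = T xor T = F
((M -> V) & ~Q) -> (Q xor V) = F -> F = T
(((M -> V) & ~Q) -> (Q xor V)) <-> V = T <-> T = T
So S2 is true.

S3: Formalization: (Q -> V) & ((M -> V) -> V)

Q -> V = T -> T = T
M -> V = F -> T = T
(M -> V) -> V = T -> T = T
(Q -> V) & ((M -> V) -> V) = T & T = T
So S3 is true.

True statements: 3 (S1, S2, S3).

3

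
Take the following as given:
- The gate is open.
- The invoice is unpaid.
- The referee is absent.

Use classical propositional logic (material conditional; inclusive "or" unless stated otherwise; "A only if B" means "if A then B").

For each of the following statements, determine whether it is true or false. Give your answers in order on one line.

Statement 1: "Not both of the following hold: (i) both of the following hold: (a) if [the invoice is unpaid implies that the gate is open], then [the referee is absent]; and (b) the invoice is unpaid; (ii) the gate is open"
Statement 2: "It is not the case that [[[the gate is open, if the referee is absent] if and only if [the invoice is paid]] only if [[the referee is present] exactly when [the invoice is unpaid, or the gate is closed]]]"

Statement 1 false, Statement 2 false

Let L = "the invoice is paid" (F), M = "the gate is open" (T), R = "the referee is present" (F).

Statement 1: This is (((¬L → M) → ¬R) ∧ ¬L) ↑ M.

¬L = ¬F = T
¬L → M = T → T = T
¬R = ¬F = T
(¬L → M) → ¬R = T → T = T
¬L = ¬F = T
((¬L → M) → ¬R) ∧ ¬L = T ∧ T = T
(((¬L → M) → ¬R) ∧ ¬L) ↑ M = T ↑ T = F
So Statement 1 is false.

Statement 2: Parsed as ¬(((¬R → M) ↔ L) → (R ↔ (¬L ∨ ¬M)))

¬R = ¬F = T
¬R → M = T → T = T
(¬R → M) ↔ L = T ↔ F = F
¬L = ¬F = T
¬M = ¬T = F
¬L ∨ ¬M = T ∨ F = T
R ↔ (¬L ∨ ¬M) = F ↔ T = F
((¬R → M) ↔ L) → (R ↔ (¬L ∨ ¬M)) = F → F = T
¬(((¬R → M) ↔ L) → (R ↔ (¬L ∨ ¬M))) = ¬T = F
So Statement 2 is false.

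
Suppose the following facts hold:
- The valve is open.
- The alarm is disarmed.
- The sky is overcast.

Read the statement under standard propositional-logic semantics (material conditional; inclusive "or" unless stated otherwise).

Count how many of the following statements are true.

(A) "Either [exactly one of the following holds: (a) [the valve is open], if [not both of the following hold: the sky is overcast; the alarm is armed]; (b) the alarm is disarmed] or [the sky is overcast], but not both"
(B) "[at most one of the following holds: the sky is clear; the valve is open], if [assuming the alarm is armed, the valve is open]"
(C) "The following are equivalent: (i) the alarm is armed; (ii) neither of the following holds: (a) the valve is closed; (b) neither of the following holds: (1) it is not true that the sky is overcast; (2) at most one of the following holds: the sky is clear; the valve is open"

2

Let R = "the sky is overcast" (T), Q = "the alarm is armed" (F), P = "the valve is open" (T).

(A): Formalization: (((R ↑ Q) → P) ⊕ ¬Q) ⊕ R

R ↑ Q = T ↑ F = T
(R ↑ Q) → P = T → T = T
¬Q = ¬F = T
((R ↑ Q) → P) ⊕ ¬Q = T ⊕ T = F
(((R ↑ Q) → P) ⊕ ¬Q) ⊕ R = F ⊕ T = T
Thus (A) is true.

(B): Parsed as (Q → P) → (¬R ↑ P)

Q → P = F → T = T
¬R = ¬T = F
¬R ↑ P = F ↑ T = T
(Q → P) → (¬R ↑ P) = T → T = T
So (B) is true.

(C): In symbols: Q ↔ (¬P ↓ (¬R ↓ (¬R ↑ P)))

¬P = ¬T = F
¬R = ¬T = F
¬R = ¬T = F
¬R ↑ P = F ↑ T = T
¬R ↓ (¬R ↑ P) = F ↓ T = F
¬P ↓ (¬R ↓ (¬R ↑ P)) = F ↓ F = T
Q ↔ (¬P ↓ (¬R ↓ (¬R ↑ P))) = F ↔ T = F
Hence (C) is false.

Count: 2.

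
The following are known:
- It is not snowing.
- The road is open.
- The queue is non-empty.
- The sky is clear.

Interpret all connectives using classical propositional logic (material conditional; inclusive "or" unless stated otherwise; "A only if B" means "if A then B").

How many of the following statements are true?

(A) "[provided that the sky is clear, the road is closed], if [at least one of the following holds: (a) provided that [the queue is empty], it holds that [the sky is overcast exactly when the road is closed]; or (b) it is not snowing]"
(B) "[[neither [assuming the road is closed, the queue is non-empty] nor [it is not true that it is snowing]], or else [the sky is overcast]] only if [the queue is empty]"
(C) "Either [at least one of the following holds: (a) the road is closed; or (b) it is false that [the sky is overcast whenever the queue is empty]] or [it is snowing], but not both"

1

Let H = "the queue is empty" (F), W = "the sky is overcast" (F), N = "the road is closed" (F), S = "it is snowing" (F).

(A): Formalization: ((H -> (W <-> N)) | ~S) -> (~W -> N)

W <-> N = F <-> F = T
H -> (W <-> N) = F -> T = T
~S = ~F = T
(H -> (W <-> N)) | ~S = T | T = T
~W = ~F = T
~W -> N = T -> F = F
((H -> (W <-> N)) | ~S) -> (~W -> N) = T -> F = F
So (A) is false.

(B): Parsed as (((N -> ~H) nor ~S) | W) -> H

~H = ~F = T
N -> ~H = F -> T = T
~S = ~F = T
(N -> ~H) nor ~S = T nor T = F
((N -> ~H) nor ~S) | W = F | F = F
(((N -> ~H) nor ~S) | W) -> H = F -> F = T
So (B) is true.

(C): In symbols: (N | ~(H -> W)) xor S

H -> W = F -> F = T
~(H -> W) = ~T = F
N | ~(H -> W) = F | F = F
(N | ~(H -> W)) xor S = F xor F = F
Thus (C) is false.

True statements: 1 ((B)).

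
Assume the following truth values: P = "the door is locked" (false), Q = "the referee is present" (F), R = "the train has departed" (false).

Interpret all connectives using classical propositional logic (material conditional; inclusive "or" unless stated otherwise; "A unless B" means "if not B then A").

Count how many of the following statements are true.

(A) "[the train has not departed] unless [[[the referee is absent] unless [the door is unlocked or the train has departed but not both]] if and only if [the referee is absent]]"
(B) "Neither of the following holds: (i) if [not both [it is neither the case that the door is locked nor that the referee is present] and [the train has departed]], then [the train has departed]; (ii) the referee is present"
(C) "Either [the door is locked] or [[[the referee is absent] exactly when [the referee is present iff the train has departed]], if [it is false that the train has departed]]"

3

(A): Parsed as ~R | ((~Q | (~P xor R)) <-> ~Q)

~R = ~F = T
~Q = ~F = T
~P = ~F = T
~P xor R = T xor F = T
~Q | (~P xor R) = T | T = T
~Q = ~F = T
(~Q | (~P xor R)) <-> ~Q = T <-> T = T
~R | ((~Q | (~P xor R)) <-> ~Q) = T | T = T
So (A) is true.

(B): Parsed as (((P nor Q) nand R) -> R) nor Q

P nor Q = F nor F = T
(P nor Q) nand R = T nand F = T
((P nor Q) nand R) -> R = T -> F = F
(((P nor Q) nand R) -> R) nor Q = F nor F = T
So (B) is true.

(C): Parsed as P | (~R -> (~Q <-> (Q <-> R)))

~R = ~F = T
~Q = ~F = T
Q <-> R = F <-> F = T
~Q <-> (Q <-> R) = T <-> T = T
~R -> (~Q <-> (Q <-> R)) = T -> T = T
P | (~R -> (~Q <-> (Q <-> R))) = F | T = T
Hence (C) is true.

True statements: 3.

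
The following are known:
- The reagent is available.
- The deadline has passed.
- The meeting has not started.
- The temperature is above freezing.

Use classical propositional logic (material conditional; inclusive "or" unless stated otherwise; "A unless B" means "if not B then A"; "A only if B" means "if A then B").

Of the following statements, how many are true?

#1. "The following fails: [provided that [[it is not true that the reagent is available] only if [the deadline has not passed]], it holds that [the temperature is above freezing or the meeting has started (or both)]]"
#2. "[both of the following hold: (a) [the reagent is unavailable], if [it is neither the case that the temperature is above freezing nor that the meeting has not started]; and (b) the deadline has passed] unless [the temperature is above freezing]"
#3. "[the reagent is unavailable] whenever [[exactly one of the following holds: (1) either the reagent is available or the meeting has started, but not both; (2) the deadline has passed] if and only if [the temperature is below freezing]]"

Let U = "the reagent is available" (T), Q = "the deadline has passed" (T), M = "the temperature is below freezing" (F), D = "the meeting has started" (F).

#1: In symbols: ¬((¬U → ¬Q) → (¬M ∨ D))

¬U = ¬T = F
¬Q = ¬T = F
¬U → ¬Q = F → F = T
¬M = ¬F = T
¬M ∨ D = T ∨ F = T
(¬U → ¬Q) → (¬M ∨ D) = T → T = T
¬((¬U → ¬Q) → (¬M ∨ D)) = ¬T = F
So #1 is false.

#2: This is (((¬M ↓ ¬D) → ¬U) ∧ Q) ∨ ¬M.

¬M = ¬F = T
¬D = ¬F = T
¬M ↓ ¬D = T ↓ T = F
¬U = ¬T = F
(¬M ↓ ¬D) → ¬U = F → F = T
((¬M ↓ ¬D) → ¬U) ∧ Q = T ∧ T = T
¬M = ¬F = T
(((¬M ↓ ¬D) → ¬U) ∧ Q) ∨ ¬M = T ∨ T = T
So #2 is true.

#3: Parsed as (((U ⊕ D) ⊕ Q) ↔ M) → ¬U

U ⊕ D = T ⊕ F = T
(U ⊕ D) ⊕ Q = T ⊕ T = F
((U ⊕ D) ⊕ Q) ↔ M = F ↔ F = T
¬U = ¬T = F
(((U ⊕ D) ⊕ Q) ↔ M) → ¬U = T → F = F
Thus #3 is false.

True statements: 1 (#2).

1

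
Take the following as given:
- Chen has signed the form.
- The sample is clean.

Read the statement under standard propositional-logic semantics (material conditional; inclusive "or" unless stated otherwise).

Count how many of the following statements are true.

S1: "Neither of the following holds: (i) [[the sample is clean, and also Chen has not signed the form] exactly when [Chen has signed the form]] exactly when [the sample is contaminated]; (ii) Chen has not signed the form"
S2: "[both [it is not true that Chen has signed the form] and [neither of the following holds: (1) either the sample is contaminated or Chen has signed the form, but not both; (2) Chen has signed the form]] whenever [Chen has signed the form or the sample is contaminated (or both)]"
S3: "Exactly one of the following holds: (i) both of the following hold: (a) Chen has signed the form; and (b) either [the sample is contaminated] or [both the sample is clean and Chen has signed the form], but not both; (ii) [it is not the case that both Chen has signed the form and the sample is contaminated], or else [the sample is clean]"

0

Let D = "the sample is contaminated" (False), N = "Chen has signed the form" (True).

S1: Formalization: (((not D and not N) iff N) iff D) nor not N

not D = not False = True
not N = not True = False
not D and not N = True and False = False
(not D and not N) iff N = False iff True = False
((not D and not N) iff N) iff D = False iff False = True
not N = not True = False
(((not D and not N) iff N) iff D) nor not N = True nor False = False
Hence S1 is false.

S2: Parsed as (N or D) -> (not N and ((D xor N) nor N))

N or D = True or False = True
not N = not True = False
D xor N = False xor True = True
(D xor N) nor N = True nor True = False
not N and ((D xor N) nor N) = False and False = False
(N or D) -> (not N and ((D xor N) nor N)) = True -> False = False
Hence S2 is false.

S3: Parsed as (N and (D xor (not D and N))) xor ((N nand D) or not D)

not D = not False = True
not D and N = True and True = True
D xor (not D and N) = False xor True = True
N and (D xor (not D and N)) = True and True = True
N nand D = True nand False = True
not D = not False = True
(N nand D) or not D = True or True = True
(N and (D xor (not D and N))) xor ((N nand D) or not D) = True xor True = False
Hence S3 is false.

0 of the 3 statements are true (none).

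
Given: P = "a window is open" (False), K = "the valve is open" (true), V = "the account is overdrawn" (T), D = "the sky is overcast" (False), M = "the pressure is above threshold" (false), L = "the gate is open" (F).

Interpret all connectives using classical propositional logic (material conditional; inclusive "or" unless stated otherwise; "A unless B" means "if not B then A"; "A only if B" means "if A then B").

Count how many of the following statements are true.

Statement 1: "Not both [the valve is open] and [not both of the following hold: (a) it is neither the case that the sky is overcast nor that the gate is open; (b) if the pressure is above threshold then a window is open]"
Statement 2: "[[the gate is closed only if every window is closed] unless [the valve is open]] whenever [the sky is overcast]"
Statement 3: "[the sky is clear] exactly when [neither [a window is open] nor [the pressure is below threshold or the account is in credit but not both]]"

2

Statement 1: In symbols: K nand ((D nor L) nand (M -> P))

D nor L = False nor False = True
M -> P = False -> False = True
(D nor L) nand (M -> P) = True nand True = False
K nand ((D nor L) nand (M -> P)) = True nand False = True
Hence Statement 1 is true.

Statement 2: In symbols: D -> ((not L -> not P) or K)

not L = not False = True
not P = not False = True
not L -> not P = True -> True = True
(not L -> not P) or K = True or True = True
D -> ((not L -> not P) or K) = False -> True = True
So Statement 2 is true.

Statement 3: Formalization: not D iff (P nor (not M xor not V))

not D = not False = True
not M = not False = True
not V = not True = False
not M xor not V = True xor False = True
P nor (not M xor not V) = False nor True = False
not D iff (P nor (not M xor not V)) = True iff False = False
Thus Statement 3 is false.

Count: 2.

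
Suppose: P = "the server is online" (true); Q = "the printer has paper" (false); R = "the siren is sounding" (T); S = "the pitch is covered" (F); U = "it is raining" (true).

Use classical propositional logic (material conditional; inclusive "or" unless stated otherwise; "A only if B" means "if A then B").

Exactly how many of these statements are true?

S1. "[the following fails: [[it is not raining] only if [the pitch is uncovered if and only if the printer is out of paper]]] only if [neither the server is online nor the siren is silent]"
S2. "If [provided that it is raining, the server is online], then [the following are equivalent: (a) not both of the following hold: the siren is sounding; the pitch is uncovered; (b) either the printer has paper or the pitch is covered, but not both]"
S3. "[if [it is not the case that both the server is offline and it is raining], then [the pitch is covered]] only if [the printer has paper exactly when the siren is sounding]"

S1: This is ¬(¬U → (¬S ↔ ¬Q)) → (P ↓ ¬R).

¬U = ¬T = F
¬S = ¬F = T
¬Q = ¬F = T
¬S ↔ ¬Q = T ↔ T = T
¬U → (¬S ↔ ¬Q) = F → T = T
¬(¬U → (¬S ↔ ¬Q)) = ¬T = F
¬R = ¬T = F
P ↓ ¬R = T ↓ F = F
¬(¬U → (¬S ↔ ¬Q)) → (P ↓ ¬R) = F → F = T
Thus S1 is true.

S2: Parsed as (U → P) → ((R ↑ ¬S) ↔ (Q ⊕ S))

U → P = T → T = T
¬S = ¬F = T
R ↑ ¬S = T ↑ T = F
Q ⊕ S = F ⊕ F = F
(R ↑ ¬S) ↔ (Q ⊕ S) = F ↔ F = T
(U → P) → ((R ↑ ¬S) ↔ (Q ⊕ S)) = T → T = T
Thus S2 is true.

S3: Parsed as ((¬P ↑ U) → S) → (Q ↔ R)

¬P = ¬T = F
¬P ↑ U = F ↑ T = T
(¬P ↑ U) → S = T → F = F
Q ↔ R = F ↔ T = F
((¬P ↑ U) → S) → (Q ↔ R) = F → F = T
So S3 is true.

3 of the 3 statements are true (S1, S2, S3).

3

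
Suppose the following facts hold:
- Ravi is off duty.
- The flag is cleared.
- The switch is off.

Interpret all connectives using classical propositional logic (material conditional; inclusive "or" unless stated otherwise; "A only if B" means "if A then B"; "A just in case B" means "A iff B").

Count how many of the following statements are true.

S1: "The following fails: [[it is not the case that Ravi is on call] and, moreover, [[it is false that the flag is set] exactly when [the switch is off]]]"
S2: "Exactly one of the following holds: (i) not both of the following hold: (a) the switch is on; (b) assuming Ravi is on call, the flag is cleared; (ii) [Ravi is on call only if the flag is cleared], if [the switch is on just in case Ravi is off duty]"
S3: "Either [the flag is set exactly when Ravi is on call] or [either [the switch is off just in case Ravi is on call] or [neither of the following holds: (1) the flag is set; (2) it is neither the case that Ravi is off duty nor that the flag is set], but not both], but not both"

Let P = "Ravi is on call" (F), Q = "the flag is set" (F), R = "the switch is on" (F).

S1: In symbols: ¬(¬P ∧ (¬Q ↔ ¬R))

¬P = ¬F = T
¬Q = ¬F = T
¬R = ¬F = T
¬Q ↔ ¬R = T ↔ T = T
¬P ∧ (¬Q ↔ ¬R) = T ∧ T = T
¬(¬P ∧ (¬Q ↔ ¬R)) = ¬T = F
Thus S1 is false.

S2: This is (R ↑ (P → ¬Q)) ⊕ ((R ↔ ¬P) → (P → ¬Q)).

¬Q = ¬F = T
P → ¬Q = F → T = T
R ↑ (P → ¬Q) = F ↑ T = T
¬P = ¬F = T
R ↔ ¬P = F ↔ T = F
¬Q = ¬F = T
P → ¬Q = F → T = T
(R ↔ ¬P) → (P → ¬Q) = F → T = T
(R ↑ (P → ¬Q)) ⊕ ((R ↔ ¬P) → (P → ¬Q)) = T ⊕ T = F
Hence S2 is false.

S3: Parsed as (Q ↔ P) ⊕ ((¬R ↔ P) ⊕ (Q ↓ (¬P ↓ Q)))

Q ↔ P = F ↔ F = T
¬R = ¬F = T
¬R ↔ P = T ↔ F = F
¬P = ¬F = T
¬P ↓ Q = T ↓ F = F
Q ↓ (¬P ↓ Q) = F ↓ F = T
(¬R ↔ P) ⊕ (Q ↓ (¬P ↓ Q)) = F ⊕ T = T
(Q ↔ P) ⊕ ((¬R ↔ P) ⊕ (Q ↓ (¬P ↓ Q))) = T ⊕ T = F
Hence S3 is false.

Count: 0.

0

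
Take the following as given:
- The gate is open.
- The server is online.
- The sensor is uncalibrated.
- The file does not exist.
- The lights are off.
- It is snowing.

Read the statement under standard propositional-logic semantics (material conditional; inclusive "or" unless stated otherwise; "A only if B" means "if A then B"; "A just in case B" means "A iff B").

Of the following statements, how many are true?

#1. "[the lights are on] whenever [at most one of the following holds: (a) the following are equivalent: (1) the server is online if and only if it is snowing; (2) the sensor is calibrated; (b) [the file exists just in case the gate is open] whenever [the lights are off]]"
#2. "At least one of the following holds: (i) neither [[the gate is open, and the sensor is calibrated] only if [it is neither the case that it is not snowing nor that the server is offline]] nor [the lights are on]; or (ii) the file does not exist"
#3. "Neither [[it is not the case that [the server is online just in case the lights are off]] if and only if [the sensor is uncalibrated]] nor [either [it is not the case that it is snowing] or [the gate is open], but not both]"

1

Let D = "the server is online" (True), S = "it is snowing" (True), G = "the sensor is calibrated" (False), Q = "the lights are on" (False), R = "the file exists" (False), M = "the gate is open" (True).

#1: Formalization: (((D iff S) iff G) nand (not Q -> (R iff M))) -> Q

D iff S = True iff True = True
(D iff S) iff G = True iff False = False
not Q = not False = True
R iff M = False iff True = False
not Q -> (R iff M) = True -> False = False
((D iff S) iff G) nand (not Q -> (R iff M)) = False nand False = True
(((D iff S) iff G) nand (not Q -> (R iff M))) -> Q = True -> False = False
So #1 is false.

#2: Formalization: (((M and G) -> (not S nor not D)) nor Q) or not R

M and G = True and False = False
not S = not True = False
not D = not True = False
not S nor not D = False nor False = True
(M and G) -> (not S nor not D) = False -> True = True
((M and G) -> (not S nor not D)) nor Q = True nor False = False
not R = not False = True
(((M and G) -> (not S nor not D)) nor Q) or not R = False or True = True
Hence #2 is true.

#3: This is (not (D iff not Q) iff not G) nor (not S xor M).

not Q = not False = True
D iff not Q = True iff True = True
not (D iff not Q) = not True = False
not G = not False = True
not (D iff not Q) iff not G = False iff True = False
not S = not True = False
not S xor M = False xor True = True
(not (D iff not Q) iff not G) nor (not S xor M) = False nor True = False
Hence #3 is false.

Count: 1.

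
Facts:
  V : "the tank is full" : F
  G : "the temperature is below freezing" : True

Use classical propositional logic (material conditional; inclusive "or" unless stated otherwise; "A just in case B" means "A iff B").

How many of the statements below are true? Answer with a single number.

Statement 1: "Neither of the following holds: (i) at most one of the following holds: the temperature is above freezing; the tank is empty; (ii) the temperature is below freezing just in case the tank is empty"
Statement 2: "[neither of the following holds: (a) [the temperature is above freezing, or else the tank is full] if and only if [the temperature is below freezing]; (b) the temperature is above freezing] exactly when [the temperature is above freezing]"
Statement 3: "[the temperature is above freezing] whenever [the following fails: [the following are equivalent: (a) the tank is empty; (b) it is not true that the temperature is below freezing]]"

0

Statement 1: In symbols: (¬G ↑ ¬V) ↓ (G ↔ ¬V)

¬G = ¬T = F
¬V = ¬F = T
¬G ↑ ¬V = F ↑ T = T
¬V = ¬F = T
G ↔ ¬V = T ↔ T = T
(¬G ↑ ¬V) ↓ (G ↔ ¬V) = T ↓ T = F
Hence Statement 1 is false.

Statement 2: Formalization: (((¬G ∨ V) ↔ G) ↓ ¬G) ↔ ¬G

¬G = ¬T = F
¬G ∨ V = F ∨ F = F
(¬G ∨ V) ↔ G = F ↔ T = F
¬G = ¬T = F
((¬G ∨ V) ↔ G) ↓ ¬G = F ↓ F = T
¬G = ¬T = F
(((¬G ∨ V) ↔ G) ↓ ¬G) ↔ ¬G = T ↔ F = F
So Statement 2 is false.

Statement 3: Formalization: ¬(¬V ↔ ¬G) → ¬G

¬V = ¬F = T
¬G = ¬T = F
¬V ↔ ¬G = T ↔ F = F
¬(¬V ↔ ¬G) = ¬F = T
¬G = ¬T = F
¬(¬V ↔ ¬G) → ¬G = T → F = F
So Statement 3 is false.

True statements: 0 (none).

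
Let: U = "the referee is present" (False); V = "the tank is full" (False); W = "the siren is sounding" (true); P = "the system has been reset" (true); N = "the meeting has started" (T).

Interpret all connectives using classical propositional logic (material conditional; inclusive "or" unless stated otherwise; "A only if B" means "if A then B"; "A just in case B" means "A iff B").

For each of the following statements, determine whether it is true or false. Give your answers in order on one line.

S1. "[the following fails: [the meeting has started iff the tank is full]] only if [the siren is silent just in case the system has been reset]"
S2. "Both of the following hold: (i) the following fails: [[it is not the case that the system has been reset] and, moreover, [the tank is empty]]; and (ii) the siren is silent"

S1: In symbols: ¬(N ↔ V) → (¬W ↔ P)

N ↔ V = T ↔ F = F
¬(N ↔ V) = ¬F = T
¬W = ¬T = F
¬W ↔ P = F ↔ T = F
¬(N ↔ V) → (¬W ↔ P) = T → F = F
Hence S1 is false.

S2: In symbols: ¬(¬P ∧ ¬V) ∧ ¬W

¬P = ¬T = F
¬V = ¬F = T
¬P ∧ ¬V = F ∧ T = F
¬(¬P ∧ ¬V) = ¬F = T
¬W = ¬T = F
¬(¬P ∧ ¬V) ∧ ¬W = T ∧ F = F
Hence S2 is false.

S1 false / S2 false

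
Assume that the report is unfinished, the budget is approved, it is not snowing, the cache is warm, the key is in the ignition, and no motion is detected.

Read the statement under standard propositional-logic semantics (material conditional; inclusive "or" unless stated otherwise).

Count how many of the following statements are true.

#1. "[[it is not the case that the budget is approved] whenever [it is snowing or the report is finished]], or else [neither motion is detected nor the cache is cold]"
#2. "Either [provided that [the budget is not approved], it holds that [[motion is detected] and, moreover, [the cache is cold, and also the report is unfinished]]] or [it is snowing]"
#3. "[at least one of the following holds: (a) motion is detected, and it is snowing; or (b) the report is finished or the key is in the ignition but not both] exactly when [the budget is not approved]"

2

Let R = "it is snowing" (F), P = "the report is finished" (F), Q = "the budget is approved" (T), V = "motion is detected" (F), S = "the cache is warm" (T), U = "the key is in the ignition" (T).

#1: Parsed as ((R | P) -> ~Q) | (V nor ~S)

R | P = F | F = F
~Q = ~T = F
(R | P) -> ~Q = F -> F = T
~S = ~T = F
V nor ~S = F nor F = T
((R | P) -> ~Q) | (V nor ~S) = T | T = T
So #1 is true.

#2: Parsed as (~Q -> (V & (~S & ~P))) | R

~Q = ~T = F
~S = ~T = F
~P = ~F = T
~S & ~P = F & T = F
V & (~S & ~P) = F & F = F
~Q -> (V & (~S & ~P)) = F -> F = T
(~Q -> (V & (~S & ~P))) | R = T | F = T
Hence #2 is true.

#3: This is ((V & R) | (P xor U)) <-> ~Q.

V & R = F & F = F
P xor U = F xor T = T
(V & R) | (P xor U) = F | T = T
~Q = ~T = F
((V & R) | (P xor U)) <-> ~Q = T <-> F = F
Hence #3 is false.

Count: 2.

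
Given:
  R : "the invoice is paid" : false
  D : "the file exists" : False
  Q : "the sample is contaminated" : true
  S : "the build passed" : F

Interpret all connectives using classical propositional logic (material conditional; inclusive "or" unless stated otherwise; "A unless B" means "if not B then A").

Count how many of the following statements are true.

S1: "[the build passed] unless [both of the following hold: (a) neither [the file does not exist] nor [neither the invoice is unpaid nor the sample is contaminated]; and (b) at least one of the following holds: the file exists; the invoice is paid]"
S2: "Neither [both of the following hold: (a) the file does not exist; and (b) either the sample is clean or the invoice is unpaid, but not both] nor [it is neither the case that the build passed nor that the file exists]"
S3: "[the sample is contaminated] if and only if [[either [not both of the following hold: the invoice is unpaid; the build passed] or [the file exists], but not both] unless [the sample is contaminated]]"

1

S1: In symbols: S | ((~D nor (~R nor Q)) & (D | R))

~D = ~F = T
~R = ~F = T
~R nor Q = T nor T = F
~D nor (~R nor Q) = T nor F = F
D | R = F | F = F
(~D nor (~R nor Q)) & (D | R) = F & F = F
S | ((~D nor (~R nor Q)) & (D | R)) = F | F = F
Hence S1 is false.

S2: Formalization: (~D & (~Q xor ~R)) nor (S nor D)

~D = ~F = T
~Q = ~T = F
~R = ~F = T
~Q xor ~R = F xor T = T
~D & (~Q xor ~R) = T & T = T
S nor D = F nor F = T
(~D & (~Q xor ~R)) nor (S nor D) = T nor T = F
So S2 is false.

S3: Parsed as Q <-> (((~R nand S) xor D) | Q)

~R = ~F = T
~R nand S = T nand F = T
(~R nand S) xor D = T xor F = T
((~R nand S) xor D) | Q = T | T = T
Q <-> (((~R nand S) xor D) | Q) = T <-> T = T
Hence S3 is true.

Count: 1.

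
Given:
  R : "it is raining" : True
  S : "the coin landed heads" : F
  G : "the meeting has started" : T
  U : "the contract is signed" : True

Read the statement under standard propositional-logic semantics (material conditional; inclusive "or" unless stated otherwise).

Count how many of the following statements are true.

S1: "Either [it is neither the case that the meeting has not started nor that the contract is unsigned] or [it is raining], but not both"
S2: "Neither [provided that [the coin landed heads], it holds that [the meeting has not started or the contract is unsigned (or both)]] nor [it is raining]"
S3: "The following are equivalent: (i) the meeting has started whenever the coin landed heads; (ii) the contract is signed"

1

S1: Formalization: (¬G ↓ ¬U) ⊕ R

¬G = ¬T = F
¬U = ¬T = F
¬G ↓ ¬U = F ↓ F = T
(¬G ↓ ¬U) ⊕ R = T ⊕ T = F
Hence S1 is false.

S2: In symbols: (S → (¬G ∨ ¬U)) ↓ R

¬G = ¬T = F
¬U = ¬T = F
¬G ∨ ¬U = F ∨ F = F
S → (¬G ∨ ¬U) = F → F = T
(S → (¬G ∨ ¬U)) ↓ R = T ↓ T = F
Hence S2 is false.

S3: In symbols: (S → G) ↔ U

S → G = F → T = T
(S → G) ↔ U = T ↔ T = T
So S3 is true.

True statements: 1 (S3).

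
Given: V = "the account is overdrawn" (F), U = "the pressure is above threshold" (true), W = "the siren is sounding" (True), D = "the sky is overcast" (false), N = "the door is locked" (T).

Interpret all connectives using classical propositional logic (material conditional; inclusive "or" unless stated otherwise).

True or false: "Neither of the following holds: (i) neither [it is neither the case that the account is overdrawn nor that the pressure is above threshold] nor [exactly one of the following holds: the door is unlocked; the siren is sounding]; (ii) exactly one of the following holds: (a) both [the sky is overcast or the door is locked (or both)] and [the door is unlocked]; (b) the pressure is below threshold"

True

In symbols: ((V ↓ U) ↓ (¬N ⊕ W)) ↓ (((D ∨ N) ∧ ¬N) ⊕ ¬U)

V ↓ U = F ↓ T = F
¬N = ¬T = F
¬N ⊕ W = F ⊕ T = T
(V ↓ U) ↓ (¬N ⊕ W) = F ↓ T = F
D ∨ N = F ∨ T = T
¬N = ¬T = F
(D ∨ N) ∧ ¬N = T ∧ F = F
¬U = ¬T = F
((D ∨ N) ∧ ¬N) ⊕ ¬U = F ⊕ F = F
((V ↓ U) ↓ (¬N ⊕ W)) ↓ (((D ∨ N) ∧ ¬N) ⊕ ¬U) = F ↓ F = T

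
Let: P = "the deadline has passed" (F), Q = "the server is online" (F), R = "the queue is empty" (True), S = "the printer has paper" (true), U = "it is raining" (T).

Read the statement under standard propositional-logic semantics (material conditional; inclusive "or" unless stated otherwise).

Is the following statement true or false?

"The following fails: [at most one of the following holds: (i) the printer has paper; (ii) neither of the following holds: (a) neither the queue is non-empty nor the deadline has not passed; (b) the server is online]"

True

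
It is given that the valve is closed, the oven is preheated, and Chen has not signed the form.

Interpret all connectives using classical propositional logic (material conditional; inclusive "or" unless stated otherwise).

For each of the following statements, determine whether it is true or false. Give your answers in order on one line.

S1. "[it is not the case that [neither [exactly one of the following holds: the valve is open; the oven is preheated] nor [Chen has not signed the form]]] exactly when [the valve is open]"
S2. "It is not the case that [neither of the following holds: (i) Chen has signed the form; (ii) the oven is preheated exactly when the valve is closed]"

Let K = "the valve is open" (F), W = "the oven is preheated" (T), H = "Chen has signed the form" (F).

S1: Formalization: ¬((K ⊕ W) ↓ ¬H) ↔ K

K ⊕ W = F ⊕ T = T
¬H = ¬F = T
(K ⊕ W) ↓ ¬H = T ↓ T = F
¬((K ⊕ W) ↓ ¬H) = ¬F = T
¬((K ⊕ W) ↓ ¬H) ↔ K = T ↔ F = F
Hence S1 is false.

S2: Parsed as ¬(H ↓ (W ↔ ¬K))

¬K = ¬F = T
W ↔ ¬K = T ↔ T = T
H ↓ (W ↔ ¬K) = F ↓ T = F
¬(H ↓ (W ↔ ¬K)) = ¬F = T
So S2 is true.

S1 F; S2 T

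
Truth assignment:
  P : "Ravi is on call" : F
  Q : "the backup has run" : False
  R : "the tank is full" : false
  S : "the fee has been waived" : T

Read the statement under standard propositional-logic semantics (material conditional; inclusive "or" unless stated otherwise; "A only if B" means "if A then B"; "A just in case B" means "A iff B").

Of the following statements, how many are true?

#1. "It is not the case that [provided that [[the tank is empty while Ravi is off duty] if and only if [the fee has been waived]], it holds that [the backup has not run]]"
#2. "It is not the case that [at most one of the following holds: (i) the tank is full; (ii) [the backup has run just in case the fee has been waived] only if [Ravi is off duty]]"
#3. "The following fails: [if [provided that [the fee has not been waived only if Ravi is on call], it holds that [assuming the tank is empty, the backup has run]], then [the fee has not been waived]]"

#1: Formalization: ¬(((¬R ∧ ¬P) ↔ S) → ¬Q)

¬R = ¬F = T
¬P = ¬F = T
¬R ∧ ¬P = T ∧ T = T
(¬R ∧ ¬P) ↔ S = T ↔ T = T
¬Q = ¬F = T
((¬R ∧ ¬P) ↔ S) → ¬Q = T → T = T
¬(((¬R ∧ ¬P) ↔ S) → ¬Q) = ¬T = F
Thus #1 is false.

#2: Formalization: ¬(R ↑ ((Q ↔ S) → ¬P))

Q ↔ S = F ↔ T = F
¬P = ¬F = T
(Q ↔ S) → ¬P = F → T = T
R ↑ ((Q ↔ S) → ¬P) = F ↑ T = T
¬(R ↑ ((Q ↔ S) → ¬P)) = ¬T = F
Thus #2 is false.

#3: Parsed as ¬(((¬S → P) → (¬R → Q)) → ¬S)

¬S = ¬T = F
¬S → P = F → F = T
¬R = ¬F = T
¬R → Q = T → F = F
(¬S → P) → (¬R → Q) = T → F = F
¬S = ¬T = F
((¬S → P) → (¬R → Q)) → ¬S = F → F = T
¬(((¬S → P) → (¬R → Q)) → ¬S) = ¬T = F
So #3 is false.

True statements: 0 (none).

0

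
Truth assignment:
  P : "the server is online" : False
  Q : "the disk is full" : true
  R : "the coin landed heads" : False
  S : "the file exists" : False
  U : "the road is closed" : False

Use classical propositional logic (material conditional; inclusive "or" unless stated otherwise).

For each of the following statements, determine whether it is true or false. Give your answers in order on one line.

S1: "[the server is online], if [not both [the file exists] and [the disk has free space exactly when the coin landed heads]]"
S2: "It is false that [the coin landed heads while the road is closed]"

S1: Formalization: (S nand (not Q iff R)) -> P

not Q = not True = False
not Q iff R = False iff False = True
S nand (not Q iff R) = False nand True = True
(S nand (not Q iff R)) -> P = True -> False = False
So S1 is false.

S2: Parsed as not (R and U)

R and U = False and False = False
not (R and U) = not False = True
So S2 is true.

S1 F / S2 T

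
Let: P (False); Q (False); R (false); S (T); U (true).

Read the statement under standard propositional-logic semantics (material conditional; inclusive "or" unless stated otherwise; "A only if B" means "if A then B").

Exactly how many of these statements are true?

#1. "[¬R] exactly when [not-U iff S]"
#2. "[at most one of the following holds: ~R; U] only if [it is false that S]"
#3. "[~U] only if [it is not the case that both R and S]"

2

#1: This is ¬R ↔ (¬U ↔ S).

¬R = ¬F = T
¬U = ¬T = F
¬U ↔ S = F ↔ T = F
¬R ↔ (¬U ↔ S) = T ↔ F = F
Hence #1 is false.

#2: In symbols: (¬R ↑ U) → ¬S

¬R = ¬F = T
¬R ↑ U = T ↑ T = F
¬S = ¬T = F
(¬R ↑ U) → ¬S = F → F = T
Thus #2 is true.

#3: In symbols: ¬U → (R ↑ S)

¬U = ¬T = F
R ↑ S = F ↑ T = T
¬U → (R ↑ S) = F → T = T
Hence #3 is true.

2 of the 3 statements are true (#2, #3).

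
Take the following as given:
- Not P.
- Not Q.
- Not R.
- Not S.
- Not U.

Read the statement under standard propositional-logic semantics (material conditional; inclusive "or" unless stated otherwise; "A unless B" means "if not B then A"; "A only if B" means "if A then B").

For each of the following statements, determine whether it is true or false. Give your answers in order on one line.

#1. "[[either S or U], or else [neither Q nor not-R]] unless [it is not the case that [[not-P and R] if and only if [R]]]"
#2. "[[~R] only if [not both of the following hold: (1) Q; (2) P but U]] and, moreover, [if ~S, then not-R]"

#1: Parsed as ((S | U) | (Q nor ~R)) | ~((~P & R) <-> R)

S | U = F | F = F
~R = ~F = T
Q nor ~R = F nor T = F
(S | U) | (Q nor ~R) = F | F = F
~P = ~F = T
~P & R = T & F = F
(~P & R) <-> R = F <-> F = T
~((~P & R) <-> R) = ~T = F
((S | U) | (Q nor ~R)) | ~((~P & R) <-> R) = F | F = F
Thus #1 is false.

#2: Formalization: (~R -> (Q nand (P & U))) & (~S -> ~R)

~R = ~F = T
P & U = F & F = F
Q nand (P & U) = F nand F = T
~R -> (Q nand (P & U)) = T -> T = T
~S = ~F = T
~R = ~F = T
~S -> ~R = T -> T = T
(~R -> (Q nand (P & U))) & (~S -> ~R) = T & T = T
Hence #2 is true.

#1 F; #2 T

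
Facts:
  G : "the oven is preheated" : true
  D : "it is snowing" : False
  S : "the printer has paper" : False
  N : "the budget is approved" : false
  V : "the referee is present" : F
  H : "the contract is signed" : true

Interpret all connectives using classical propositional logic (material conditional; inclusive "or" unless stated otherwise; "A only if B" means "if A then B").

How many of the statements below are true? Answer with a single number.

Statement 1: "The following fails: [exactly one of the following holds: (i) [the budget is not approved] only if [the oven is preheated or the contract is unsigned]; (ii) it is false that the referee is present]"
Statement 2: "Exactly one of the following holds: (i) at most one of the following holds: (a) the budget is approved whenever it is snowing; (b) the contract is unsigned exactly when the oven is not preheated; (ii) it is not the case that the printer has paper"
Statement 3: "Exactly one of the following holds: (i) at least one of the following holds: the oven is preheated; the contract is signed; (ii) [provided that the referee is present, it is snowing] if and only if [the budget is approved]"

3

Statement 1: This is not ((not N -> (G or not H)) xor not V).

not N = not False = True
not H = not True = False
G or not H = True or False = True
not N -> (G or not H) = True -> True = True
not V = not False = True
(not N -> (G or not H)) xor not V = True xor True = False
not ((not N -> (G or not H)) xor not V) = not False = True
Thus Statement 1 is true.

Statement 2: In symbols: ((D -> N) nand (not H iff not G)) xor not S

D -> N = False -> False = True
not H = not True = False
not G = not True = False
not H iff not G = False iff False = True
(D -> N) nand (not H iff not G) = True nand True = False
not S = not False = True
((D -> N) nand (not H iff not G)) xor not S = False xor True = True
Thus Statement 2 is true.

Statement 3: Formalization: (G or H) xor ((V -> D) iff N)

G or H = True or True = True
V -> D = False -> False = True
(V -> D) iff N = True iff False = False
(G or H) xor ((V -> D) iff N) = True xor False = True
So Statement 3 is true.

3 of the 3 statements are true (Statement 1, Statement 2, Statement 3).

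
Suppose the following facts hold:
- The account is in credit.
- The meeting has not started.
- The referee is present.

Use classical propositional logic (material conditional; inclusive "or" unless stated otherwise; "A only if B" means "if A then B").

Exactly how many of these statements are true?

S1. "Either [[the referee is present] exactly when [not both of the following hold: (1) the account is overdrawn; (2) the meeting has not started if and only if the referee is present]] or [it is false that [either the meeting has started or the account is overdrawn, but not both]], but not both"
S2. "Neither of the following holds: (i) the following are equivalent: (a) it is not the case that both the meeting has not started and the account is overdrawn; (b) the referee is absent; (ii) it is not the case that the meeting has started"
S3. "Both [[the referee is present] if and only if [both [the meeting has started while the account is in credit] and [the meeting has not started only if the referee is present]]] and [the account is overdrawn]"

0

Let R = "the referee is present" (T), P = "the account is overdrawn" (F), Q = "the meeting has started" (F).

S1: Formalization: (R ↔ (P ↑ (¬Q ↔ R))) ⊕ ¬(Q ⊕ P)

¬Q = ¬F = T
¬Q ↔ R = T ↔ T = T
P ↑ (¬Q ↔ R) = F ↑ T = T
R ↔ (P ↑ (¬Q ↔ R)) = T ↔ T = T
Q ⊕ P = F ⊕ F = F
¬(Q ⊕ P) = ¬F = T
(R ↔ (P ↑ (¬Q ↔ R))) ⊕ ¬(Q ⊕ P) = T ⊕ T = F
Hence S1 is false.

S2: Parsed as ((¬Q ↑ P) ↔ ¬R) ↓ ¬Q

¬Q = ¬F = T
¬Q ↑ P = T ↑ F = T
¬R = ¬T = F
(¬Q ↑ P) ↔ ¬R = T ↔ F = F
¬Q = ¬F = T
((¬Q ↑ P) ↔ ¬R) ↓ ¬Q = F ↓ T = F
Thus S2 is false.

S3: Parsed as (R ↔ ((Q ∧ ¬P) ∧ (¬Q → R))) ∧ P

¬P = ¬F = T
Q ∧ ¬P = F ∧ T = F
¬Q = ¬F = T
¬Q → R = T → T = T
(Q ∧ ¬P) ∧ (¬Q → R) = F ∧ T = F
R ↔ ((Q ∧ ¬P) ∧ (¬Q → R)) = T ↔ F = F
(R ↔ ((Q ∧ ¬P) ∧ (¬Q → R))) ∧ P = F ∧ F = F
So S3 is false.

True statements: 0 (none).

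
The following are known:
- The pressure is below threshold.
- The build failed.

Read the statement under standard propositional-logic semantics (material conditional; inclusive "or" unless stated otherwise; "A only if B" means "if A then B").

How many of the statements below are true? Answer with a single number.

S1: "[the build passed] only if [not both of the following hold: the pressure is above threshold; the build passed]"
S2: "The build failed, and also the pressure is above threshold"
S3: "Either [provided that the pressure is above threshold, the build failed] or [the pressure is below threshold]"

Let Q = "the build passed" (F), P = "the pressure is above threshold" (F).

S1: In symbols: Q → (P ↑ Q)

P ↑ Q = F ↑ F = T
Q → (P ↑ Q) = F → T = T
Hence S1 is true.

S2: In symbols: ¬Q ∧ P

¬Q = ¬F = T
¬Q ∧ P = T ∧ F = F
Hence S2 is false.

S3: This is (P → ¬Q) ∨ ¬P.

¬Q = ¬F = T
P → ¬Q = F → T = T
¬P = ¬F = T
(P → ¬Q) ∨ ¬P = T ∨ T = T
So S3 is true.

Count: 2.

2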